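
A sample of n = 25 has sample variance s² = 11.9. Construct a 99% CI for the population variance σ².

df = 24. χ²_{0.005} = 45.559, χ²_{0.995} = 9.886. CI for σ² = ((n-1)s²/χ²_{α/2}, (n-1)s²/χ²_{1-α/2}) = (24·11.9/45.559, 24·11.9/9.886) = (6.27, 28.89)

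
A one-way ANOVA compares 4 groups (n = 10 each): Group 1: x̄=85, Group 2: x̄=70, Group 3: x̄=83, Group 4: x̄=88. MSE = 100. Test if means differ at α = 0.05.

Grand mean = 81.5. SS_between = 1890.0, MS_between = 630.0. F = 6.3, F_crit ≈ 2.866. Reject H₀.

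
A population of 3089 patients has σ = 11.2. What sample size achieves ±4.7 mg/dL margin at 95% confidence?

Without FPC: n₀ = (1.96×11.2/4.7)² = 21.815. With FPC: n = n₀N/(n₀+N-1) = 21.7 → n = 22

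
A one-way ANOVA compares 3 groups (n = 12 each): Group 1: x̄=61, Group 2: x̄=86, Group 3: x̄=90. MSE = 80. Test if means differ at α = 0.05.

Grand mean = 79.0. SS_between = 5928.0, MS_between = 2964.0. F = 37.05, F_crit ≈ 3.285. Reject H₀.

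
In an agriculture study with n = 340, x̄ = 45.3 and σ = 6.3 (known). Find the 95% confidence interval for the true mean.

CI = x̄ ± z*(σ/√n) = 45.3 ± 1.96(6.3/√340) = 45.3 ± 0.67 = (44.63, 45.97)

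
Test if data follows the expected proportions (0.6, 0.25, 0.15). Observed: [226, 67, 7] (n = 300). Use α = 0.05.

Expected: [180.0, 75.0, 45.0]. χ² = 44.698. df = 2, critical = 5.991. Reject H₀.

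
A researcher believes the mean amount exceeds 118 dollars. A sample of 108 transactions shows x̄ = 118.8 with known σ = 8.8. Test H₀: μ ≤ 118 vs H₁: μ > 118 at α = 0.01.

z = 0.945. Critical value: 2.33. Fail to reject H₀.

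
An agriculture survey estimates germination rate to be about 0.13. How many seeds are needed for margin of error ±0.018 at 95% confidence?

n = z²p(1-p)/E² = 1.96²×0.13×0.87/0.018² = 1341.003 → n = 1342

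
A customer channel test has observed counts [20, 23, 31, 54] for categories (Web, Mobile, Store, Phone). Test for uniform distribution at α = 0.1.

Expected = 32 each. χ² = Σ(O-E)²/E = 22.188. df = 3, critical value = 6.251. Reject H₀.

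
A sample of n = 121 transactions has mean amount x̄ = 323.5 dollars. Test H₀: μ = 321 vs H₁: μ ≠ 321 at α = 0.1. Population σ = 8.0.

z = (x̄ - μ₀)/(σ/√n) = (323.5 - 321)/(8.0/√121) = 3.438. Critical value: ±1.645. Since |3.438| > 1.645, Reject H₀.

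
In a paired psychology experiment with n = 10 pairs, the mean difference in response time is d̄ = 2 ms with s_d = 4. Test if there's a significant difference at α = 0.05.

t = d̄/(s_d/√n) = 2/(4/√10) = 1.581. df = 9, critical t = ±2.262. Fail to reject H₀.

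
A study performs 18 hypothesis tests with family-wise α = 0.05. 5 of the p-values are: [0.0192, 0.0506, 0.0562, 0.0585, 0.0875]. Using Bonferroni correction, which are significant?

Bonferroni α = 0.05/18 = 0.00278. None of the given p-values are significant.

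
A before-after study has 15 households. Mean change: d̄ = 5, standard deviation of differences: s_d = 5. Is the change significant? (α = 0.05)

t = d̄/(s_d/√n) = 5/(5/√15) = 3.873. df = 14, critical t = ±2.145. Reject H₀.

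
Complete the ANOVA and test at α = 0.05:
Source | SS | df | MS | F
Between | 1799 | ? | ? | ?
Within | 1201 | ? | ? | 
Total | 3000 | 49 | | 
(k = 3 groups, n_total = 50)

df_between = 2, df_within = 47. MS_between = 899.5, MS_within = 25.55. F = 35.201, F_crit ≈ 3.195. Reject H₀.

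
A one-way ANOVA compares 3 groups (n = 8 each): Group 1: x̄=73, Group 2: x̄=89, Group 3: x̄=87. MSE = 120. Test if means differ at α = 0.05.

Grand mean = 83.0. SS_between = 1216.0, MS_between = 608.0. F = 5.067, F_crit ≈ 3.467. Reject H₀.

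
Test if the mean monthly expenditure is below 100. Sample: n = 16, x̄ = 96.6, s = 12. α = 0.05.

t = (96.6 - 100)/(12/√16) = -1.133, df = 15. Critical t = -1.753. Fail to reject H₀.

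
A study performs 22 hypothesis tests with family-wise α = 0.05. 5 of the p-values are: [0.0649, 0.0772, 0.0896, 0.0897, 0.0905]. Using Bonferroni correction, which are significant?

Bonferroni α = 0.05/22 = 0.00227. None of the given p-values are significant.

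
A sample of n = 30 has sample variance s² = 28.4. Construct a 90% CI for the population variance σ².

df = 29. χ²_{0.05} = 42.557, χ²_{0.95} = 17.708. CI for σ² = ((n-1)s²/χ²_{α/2}, (n-1)s²/χ²_{1-α/2}) = (29·28.4/42.557, 29·28.4/17.708) = (19.35, 46.51)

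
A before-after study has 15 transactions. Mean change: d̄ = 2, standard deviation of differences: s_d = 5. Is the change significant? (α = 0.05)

t = d̄/(s_d/√n) = 2/(5/√15) = 1.549. df = 14, critical t = ±2.145. Fail to reject H₀.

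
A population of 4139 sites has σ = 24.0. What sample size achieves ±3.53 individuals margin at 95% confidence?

Without FPC: n₀ = (1.96×24.0/3.53)² = 177.576. With FPC: n = n₀N/(n₀+N-1) = 170.3 → n = 171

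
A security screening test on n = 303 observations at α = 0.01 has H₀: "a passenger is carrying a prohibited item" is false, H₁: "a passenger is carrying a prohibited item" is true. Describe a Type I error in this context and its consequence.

Type I error: rejecting H₀ when it is true — concluding that a passenger is carrying a prohibited item when in fact it is not. Consequence: detaining an innocent passenger — delay and inconvenience.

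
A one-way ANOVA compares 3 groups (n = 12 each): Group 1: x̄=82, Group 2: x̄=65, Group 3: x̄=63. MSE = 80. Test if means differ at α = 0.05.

Grand mean = 70.0. SS_between = 2616.0, MS_between = 1308.0. F = 16.35, F_crit ≈ 3.285. Reject H₀.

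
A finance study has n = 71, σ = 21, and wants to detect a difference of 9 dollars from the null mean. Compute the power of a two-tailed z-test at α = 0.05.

SE = σ/√n = 21/√71 = 2.492. Non-centrality λ = d/SE = 9/2.492 = 3.611. Power ≈ Φ(λ - z_{α/2}) = Φ(3.611 - 1.96) = Φ(1.651) = 0.951.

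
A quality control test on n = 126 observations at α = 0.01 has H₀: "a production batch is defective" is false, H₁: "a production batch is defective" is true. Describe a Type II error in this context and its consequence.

Type II error: failing to reject H₀ when it is false — concluding that a production batch is defective is not supported when in fact it is. Consequence: shipping a defective batch — faulty products reach customers.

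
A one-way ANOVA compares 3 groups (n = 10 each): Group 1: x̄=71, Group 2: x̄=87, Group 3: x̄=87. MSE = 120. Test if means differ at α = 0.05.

Grand mean = 81.67. SS_between = 1706.67, MS_between = 853.33. F = 7.111, F_crit ≈ 3.354. Reject H₀.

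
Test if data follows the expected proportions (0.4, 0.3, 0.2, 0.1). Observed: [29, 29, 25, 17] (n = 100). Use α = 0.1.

Expected: [40.0, 30.0, 20.0, 10.0]. χ² = 9.208. df = 3, critical = 6.251. Reject H₀.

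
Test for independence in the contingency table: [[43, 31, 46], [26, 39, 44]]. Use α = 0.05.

χ² = 4.629. df = 2, critical = 5.991. Fail to reject H₀. No evidence of dependence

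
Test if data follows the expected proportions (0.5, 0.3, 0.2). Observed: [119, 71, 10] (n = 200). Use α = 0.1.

Expected: [100.0, 60.0, 40.0]. χ² = 28.127. df = 2, critical = 4.605. Reject H₀.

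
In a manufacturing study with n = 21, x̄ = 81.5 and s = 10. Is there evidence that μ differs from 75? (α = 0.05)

t = (x̄ - μ₀)/(s/√n) = (81.5 - 75)/(10/√21) = 2.979. df = 20, critical t = ±2.086. Reject H₀.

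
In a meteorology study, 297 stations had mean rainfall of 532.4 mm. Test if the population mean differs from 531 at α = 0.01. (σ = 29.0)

z = (x̄ - μ₀)/(σ/√n) = (532.4 - 531)/(29.0/√297) = 0.832. Critical value: ±2.576. Since |0.832| ≤ 2.576, Fail to reject H₀.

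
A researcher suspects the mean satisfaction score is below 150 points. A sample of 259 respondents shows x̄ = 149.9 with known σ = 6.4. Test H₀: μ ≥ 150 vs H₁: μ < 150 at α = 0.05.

z = -0.251. Critical value: -1.645. Fail to reject H₀.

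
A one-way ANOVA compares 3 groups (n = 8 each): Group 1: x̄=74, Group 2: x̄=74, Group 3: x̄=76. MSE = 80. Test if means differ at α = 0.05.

Grand mean = 74.67. SS_between = 21.33, MS_between = 10.67. F = 0.133, F_crit ≈ 3.467. Fail to reject H₀.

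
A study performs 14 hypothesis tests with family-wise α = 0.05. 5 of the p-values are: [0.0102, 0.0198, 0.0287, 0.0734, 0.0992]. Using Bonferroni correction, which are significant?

Bonferroni α = 0.05/14 = 0.00357. None of the given p-values are significant.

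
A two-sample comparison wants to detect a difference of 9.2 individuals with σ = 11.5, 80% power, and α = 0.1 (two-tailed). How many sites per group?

n per group = 2(z_α/2 + z_β)²σ²/d² = 2×(1.645 + 0.84)²×11.5²/9.2² = 19.3 → n = 20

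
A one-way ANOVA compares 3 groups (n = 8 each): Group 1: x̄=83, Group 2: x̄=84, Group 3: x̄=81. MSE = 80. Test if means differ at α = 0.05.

Grand mean = 82.67. SS_between = 37.33, MS_between = 18.67. F = 0.233, F_crit ≈ 3.467. Fail to reject H₀.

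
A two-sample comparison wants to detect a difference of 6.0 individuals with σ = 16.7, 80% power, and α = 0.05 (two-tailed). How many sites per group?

n per group = 2(z_α/2 + z_β)²σ²/d² = 2×(1.96 + 0.84)²×16.7²/6.0² = 121.5 → n = 122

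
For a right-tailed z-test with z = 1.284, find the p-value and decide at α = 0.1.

p = P(Z > 1.284) = 1 - Φ(1.284) ≈ 0.0996. Since p < 0.1, reject H₀ (significant) at α = 0.1.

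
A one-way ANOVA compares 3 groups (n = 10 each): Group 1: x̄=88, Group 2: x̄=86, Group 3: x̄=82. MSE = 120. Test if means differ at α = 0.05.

Grand mean = 85.33. SS_between = 186.67, MS_between = 93.33. F = 0.778, F_crit ≈ 3.354. Fail to reject H₀.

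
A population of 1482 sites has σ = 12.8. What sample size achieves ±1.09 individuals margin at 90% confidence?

Without FPC: n₀ = (1.645×12.8/1.09)² = 373.163. With FPC: n = n₀N/(n₀+N-1) = 298.3 → n = 299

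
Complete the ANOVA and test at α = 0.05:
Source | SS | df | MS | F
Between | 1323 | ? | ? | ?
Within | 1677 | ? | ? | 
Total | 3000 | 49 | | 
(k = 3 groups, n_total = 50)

df_between = 2, df_within = 47. MS_between = 661.5, MS_within = 35.68. F = 18.539, F_crit ≈ 3.195. Reject H₀.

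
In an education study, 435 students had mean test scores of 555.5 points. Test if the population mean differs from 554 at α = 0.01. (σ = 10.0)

z = (x̄ - μ₀)/(σ/√n) = (555.5 - 554)/(10.0/√435) = 3.128. Critical value: ±2.576. Since |3.128| > 2.576, Reject H₀.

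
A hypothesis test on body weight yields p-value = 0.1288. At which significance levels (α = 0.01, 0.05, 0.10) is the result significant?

p = 0.1288. Not significant at any of the given levels.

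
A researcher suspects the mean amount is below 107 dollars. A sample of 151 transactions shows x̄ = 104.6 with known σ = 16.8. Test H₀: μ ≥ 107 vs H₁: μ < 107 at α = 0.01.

z = -1.755. Critical value: -2.33. Fail to reject H₀.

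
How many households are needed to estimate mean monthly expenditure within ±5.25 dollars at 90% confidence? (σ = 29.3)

n = (z*σ/E)² = (1.645×29.3/5.25)² = 84.3 → n = 85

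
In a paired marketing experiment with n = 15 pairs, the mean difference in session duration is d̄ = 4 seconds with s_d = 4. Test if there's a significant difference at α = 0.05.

t = d̄/(s_d/√n) = 4/(4/√15) = 3.873. df = 14, critical t = ±2.145. Reject H₀.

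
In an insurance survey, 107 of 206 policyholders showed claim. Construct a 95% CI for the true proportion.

p̂ = 0.519. CI = p̂ ± z*√(p̂(1-p̂)/n) = (0.451, 0.588)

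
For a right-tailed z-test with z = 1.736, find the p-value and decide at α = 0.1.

p = P(Z > 1.736) = 1 - Φ(1.736) ≈ 0.0413. Since p < 0.1, reject H₀ (significant) at α = 0.1.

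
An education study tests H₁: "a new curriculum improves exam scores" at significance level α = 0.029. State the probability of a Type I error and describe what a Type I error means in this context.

P(Type I error) = α = 0.029. A Type I error is rejecting H₀ when H₀ is actually true (false positive) — here, concluding that a new curriculum improves exam scores when in fact this is not the case. Consequence: adopting a curriculum that gives no real benefit — disruption for nothing.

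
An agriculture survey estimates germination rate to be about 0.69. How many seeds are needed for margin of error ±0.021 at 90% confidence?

n = z²p(1-p)/E² = 1.645²×0.69×0.31/0.021² = 1312.5 → n = 1313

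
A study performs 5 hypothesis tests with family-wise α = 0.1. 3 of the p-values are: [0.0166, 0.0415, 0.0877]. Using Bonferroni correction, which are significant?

Bonferroni α = 0.1/5 = 0.02. Significant p-values: [0.0166]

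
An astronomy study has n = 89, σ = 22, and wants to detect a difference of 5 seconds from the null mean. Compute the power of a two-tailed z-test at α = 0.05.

SE = σ/√n = 22/√89 = 2.332. Non-centrality λ = d/SE = 5/2.332 = 2.144. Power ≈ Φ(λ - z_{α/2}) = Φ(2.144 - 1.96) = Φ(0.184) = 0.573.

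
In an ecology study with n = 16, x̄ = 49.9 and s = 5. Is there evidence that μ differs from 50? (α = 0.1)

t = (x̄ - μ₀)/(s/√n) = (49.9 - 50)/(5/√16) = -0.08. df = 15, critical t = ±1.753. Fail to reject H₀.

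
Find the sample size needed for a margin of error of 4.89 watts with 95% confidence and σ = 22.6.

n = (z*σ/E)² = (1.96×22.6/4.89)² = 82.1 → n = 83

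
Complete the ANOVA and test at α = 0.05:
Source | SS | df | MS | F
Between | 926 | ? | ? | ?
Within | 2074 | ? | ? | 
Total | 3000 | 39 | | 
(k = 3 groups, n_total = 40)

df_between = 2, df_within = 37. MS_between = 463.0, MS_within = 56.05. F = 8.26, F_crit ≈ 3.252. Reject H₀.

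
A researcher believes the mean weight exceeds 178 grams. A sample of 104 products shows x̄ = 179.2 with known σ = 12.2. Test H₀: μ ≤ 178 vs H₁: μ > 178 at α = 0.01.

z = 1.003. Critical value: 2.33. Fail to reject H₀.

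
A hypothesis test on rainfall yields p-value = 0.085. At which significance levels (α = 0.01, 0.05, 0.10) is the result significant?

p = 0.085. Significant at: α = 0.1.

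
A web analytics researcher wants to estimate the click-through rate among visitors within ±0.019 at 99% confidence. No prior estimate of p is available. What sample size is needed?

Conservative approach: use p = 0.5 (maximizes p(1-p) = 0.25). n = z²(0.25)/E² = 2.576²×0.25/0.019² = 4595.4 → n = 4596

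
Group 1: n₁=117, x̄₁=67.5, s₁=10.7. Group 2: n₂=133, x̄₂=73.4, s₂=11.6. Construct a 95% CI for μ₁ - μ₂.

Difference = -5.9. SE = √(10.7²/117 + 11.6²/133) = 1.411. CI = (-8.67, -3.13)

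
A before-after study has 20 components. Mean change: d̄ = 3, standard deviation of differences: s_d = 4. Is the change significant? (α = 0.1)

t = d̄/(s_d/√n) = 3/(4/√20) = 3.354. df = 19, critical t = ±1.729. Reject H₀.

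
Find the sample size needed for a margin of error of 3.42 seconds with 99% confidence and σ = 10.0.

n = (z*σ/E)² = (2.576×10.0/3.42)² = 56.7 → n = 57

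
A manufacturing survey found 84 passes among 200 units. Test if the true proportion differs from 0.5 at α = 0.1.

p̂ = 0.42, p₀ = 0.5. z = (p̂ - p₀)/√(p₀(1-p₀)/n) = -2.263. Critical: ±1.645. Reject H₀.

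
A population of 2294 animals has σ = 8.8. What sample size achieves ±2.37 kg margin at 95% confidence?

Without FPC: n₀ = (1.96×8.8/2.37)² = 52.964. With FPC: n = n₀N/(n₀+N-1) = 51.8 → n = 52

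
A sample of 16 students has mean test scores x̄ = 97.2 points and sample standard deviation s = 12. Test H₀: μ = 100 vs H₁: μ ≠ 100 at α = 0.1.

t = (x̄ - μ₀)/(s/√n) = (97.2 - 100)/(12/√16) = -0.933. df = 15, critical t = ±1.753. Fail to reject H₀.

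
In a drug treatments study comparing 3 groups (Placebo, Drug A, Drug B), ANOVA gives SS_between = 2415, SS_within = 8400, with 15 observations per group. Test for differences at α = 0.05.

df_between = 2, df_within = 42. F = MS_between/MS_within = 1207.5/200.0 = 6.037. F_crit ≈ 3.22. Reject H₀. At least one mean differs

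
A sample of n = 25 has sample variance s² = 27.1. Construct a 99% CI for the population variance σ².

df = 24. χ²_{0.005} = 45.559, χ²_{0.995} = 9.886. CI for σ² = ((n-1)s²/χ²_{α/2}, (n-1)s²/χ²_{1-α/2}) = (24·27.1/45.559, 24·27.1/9.886) = (14.28, 65.79)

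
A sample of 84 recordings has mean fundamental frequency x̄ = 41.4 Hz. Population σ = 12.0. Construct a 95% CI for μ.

CI = x̄ ± z*(σ/√n) = 41.4 ± 1.96(12.0/√84) = 41.4 ± 2.57 = (38.83, 43.97)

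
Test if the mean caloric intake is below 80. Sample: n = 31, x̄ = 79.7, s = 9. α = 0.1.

t = (79.7 - 80)/(9/√31) = -0.186, df = 30. Critical t = -1.31. Fail to reject H₀.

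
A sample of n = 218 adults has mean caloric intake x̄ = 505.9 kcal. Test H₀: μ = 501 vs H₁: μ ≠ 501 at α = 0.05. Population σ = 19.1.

z = (x̄ - μ₀)/(σ/√n) = (505.9 - 501)/(19.1/√218) = 3.788. Critical value: ±1.96. Since |3.788| > 1.96, Reject H₀.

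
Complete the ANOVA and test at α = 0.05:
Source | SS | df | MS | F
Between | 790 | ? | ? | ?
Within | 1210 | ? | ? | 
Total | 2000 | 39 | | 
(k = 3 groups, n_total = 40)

df_between = 2, df_within = 37. MS_between = 395.0, MS_within = 32.7. F = 12.079, F_crit ≈ 3.252. Reject H₀.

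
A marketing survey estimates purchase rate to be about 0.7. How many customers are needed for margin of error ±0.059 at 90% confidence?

n = z²p(1-p)/E² = 1.645²×0.7×0.3/0.059² = 163.2 → n = 164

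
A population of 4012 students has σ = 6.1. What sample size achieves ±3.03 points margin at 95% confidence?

Without FPC: n₀ = (1.96×6.1/3.03)² = 15.57. With FPC: n = n₀N/(n₀+N-1) = 15.5 → n = 16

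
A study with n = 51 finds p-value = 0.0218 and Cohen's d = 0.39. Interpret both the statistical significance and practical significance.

Statistically significant (p = 0.0218 < 0.05). Cohen's d = 0.39 indicates a small effect size. Both statistical and practical significance should be considered.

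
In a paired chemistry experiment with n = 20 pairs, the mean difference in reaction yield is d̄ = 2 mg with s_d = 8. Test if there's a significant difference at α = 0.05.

t = d̄/(s_d/√n) = 2/(8/√20) = 1.118. df = 19, critical t = ±2.093. Fail to reject H₀.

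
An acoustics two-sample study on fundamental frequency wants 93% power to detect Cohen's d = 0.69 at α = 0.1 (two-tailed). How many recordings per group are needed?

z_{α/2} = 1.645, z_β = Φ⁻¹(0.93) = 1.476. For medium effect (d = 0.69): n per group = 2(z_{α/2} + z_β)²/d² = 2(1.645 + 1.476)²/0.69² = 40.9 → 41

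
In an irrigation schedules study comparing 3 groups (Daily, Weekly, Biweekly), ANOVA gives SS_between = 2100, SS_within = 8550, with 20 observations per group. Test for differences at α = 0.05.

df_between = 2, df_within = 57. F = MS_between/MS_within = 1050.0/150.0 = 7.0. F_crit ≈ 3.159. Reject H₀. At least one mean differs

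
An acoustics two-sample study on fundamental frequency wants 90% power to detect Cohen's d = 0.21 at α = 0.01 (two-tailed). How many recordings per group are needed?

z_{α/2} = 2.576, z_β = Φ⁻¹(0.9) = 1.282. For small effect (d = 0.21): n per group = 2(z_{α/2} + z_β)²/d² = 2(2.576 + 1.282)²/0.21² = 675.02 → 676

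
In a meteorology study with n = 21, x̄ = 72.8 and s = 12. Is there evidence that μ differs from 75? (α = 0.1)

t = (x̄ - μ₀)/(s/√n) = (72.8 - 75)/(12/√21) = -0.84. df = 20, critical t = ±1.725. Fail to reject H₀.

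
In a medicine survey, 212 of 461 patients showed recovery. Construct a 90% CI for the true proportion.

p̂ = 0.46. CI = p̂ ± z*√(p̂(1-p̂)/n) = (0.422, 0.498)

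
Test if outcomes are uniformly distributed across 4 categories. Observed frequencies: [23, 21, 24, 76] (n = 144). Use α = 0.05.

Expected = 36 each. χ² = Σ(O-E)²/E = 59.389. df = 3, critical value = 7.815. Reject H₀.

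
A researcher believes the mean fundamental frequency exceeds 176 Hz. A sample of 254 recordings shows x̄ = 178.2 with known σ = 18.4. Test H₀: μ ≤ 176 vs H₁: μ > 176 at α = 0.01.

z = 1.906. Critical value: 2.33. Fail to reject H₀.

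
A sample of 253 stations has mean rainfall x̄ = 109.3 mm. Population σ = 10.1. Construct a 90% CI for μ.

CI = x̄ ± z*(σ/√n) = 109.3 ± 1.645(10.1/√253) = 109.3 ± 1.04 = (108.26, 110.34)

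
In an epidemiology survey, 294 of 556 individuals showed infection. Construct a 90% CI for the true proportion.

p̂ = 0.529. CI = p̂ ± z*√(p̂(1-p̂)/n) = (0.494, 0.564)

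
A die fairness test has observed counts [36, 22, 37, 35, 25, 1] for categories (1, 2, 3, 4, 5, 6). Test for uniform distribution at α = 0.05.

Expected = 26 each. χ² = Σ(O-E)²/E = 36.308. df = 5, critical value = 11.07. Reject H₀.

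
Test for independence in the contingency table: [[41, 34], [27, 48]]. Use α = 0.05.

χ² = 5.273. df = 1, critical = 3.841. Reject H₀. Variables are dependent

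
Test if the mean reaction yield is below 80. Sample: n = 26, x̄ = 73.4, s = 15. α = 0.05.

t = (73.4 - 80)/(15/√26) = -2.244, df = 25. Critical t = -1.708. Reject H₀.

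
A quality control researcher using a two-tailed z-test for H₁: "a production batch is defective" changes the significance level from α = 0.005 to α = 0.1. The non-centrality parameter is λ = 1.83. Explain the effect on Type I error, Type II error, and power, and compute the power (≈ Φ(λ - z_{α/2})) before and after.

Increasing α from 0.005 to 0.1:
• Type I error rate increases (α is the Type I rate by definition).
• Critical value moves from z_{α/2} = 2.807 to 1.645, so power = Φ(λ - z_{α/2}) goes from Φ(1.83 - 2.807) = 0.164 to Φ(1.83 - 1.645) = 0.573.
• Type II error rate β = 1 - power therefore decreases (0.836 → 0.427).
Appropriate when false negatives are costly — here, shipping a defective batch — faulty products reach customers.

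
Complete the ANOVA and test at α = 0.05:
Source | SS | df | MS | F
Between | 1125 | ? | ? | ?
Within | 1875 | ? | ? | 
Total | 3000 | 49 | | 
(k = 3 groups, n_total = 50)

df_between = 2, df_within = 47. MS_between = 562.5, MS_within = 39.89. F = 14.1, F_crit ≈ 3.195. Reject H₀.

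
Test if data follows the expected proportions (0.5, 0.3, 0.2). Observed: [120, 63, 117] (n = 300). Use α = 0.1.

Expected: [150.0, 90.0, 60.0]. χ² = 68.25. df = 2, critical = 4.605. Reject H₀.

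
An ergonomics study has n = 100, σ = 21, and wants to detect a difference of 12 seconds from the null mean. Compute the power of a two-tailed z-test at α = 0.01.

SE = σ/√n = 21/√100 = 2.1. Non-centrality λ = d/SE = 12/2.1 = 5.714. Power ≈ Φ(λ - z_{α/2}) = Φ(5.714 - 2.576) = Φ(3.138) = 0.999.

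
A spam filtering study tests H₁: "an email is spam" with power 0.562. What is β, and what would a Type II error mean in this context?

β = 1 - power = 1 - 0.562 = 0.438. A Type II error is failing to reject H₀ when H₀ is false (false negative) — here, failing to conclude that an email is spam when in fact it is true. Consequence: a spam email lands in the inbox.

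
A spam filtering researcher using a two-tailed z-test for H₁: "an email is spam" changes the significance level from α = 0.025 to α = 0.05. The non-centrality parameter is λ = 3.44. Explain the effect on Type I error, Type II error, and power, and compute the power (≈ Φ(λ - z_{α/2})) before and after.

Increasing α from 0.025 to 0.05:
• Type I error rate increases (α is the Type I rate by definition).
• Critical value moves from z_{α/2} = 2.241 to 1.96, so power = Φ(λ - z_{α/2}) goes from Φ(3.44 - 2.241) = 0.885 to Φ(3.44 - 1.96) = 0.931.
• Type II error rate β = 1 - power therefore decreases (0.115 → 0.069).
Appropriate when false negatives are costly — here, a spam email lands in the inbox.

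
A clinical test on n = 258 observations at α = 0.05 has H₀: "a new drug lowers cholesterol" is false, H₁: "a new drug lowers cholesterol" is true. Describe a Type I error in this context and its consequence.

Type I error: rejecting H₀ when it is true — concluding that a new drug lowers cholesterol when in fact it is not. Consequence: approving an ineffective drug — patients take a useless medication and may skip effective alternatives.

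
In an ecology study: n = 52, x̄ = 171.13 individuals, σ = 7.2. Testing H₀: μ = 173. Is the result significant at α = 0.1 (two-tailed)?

z = (171.13 - 173)/(7.2/√52) = -1.873. Since |z| > 1.645, significant at α = 0.1.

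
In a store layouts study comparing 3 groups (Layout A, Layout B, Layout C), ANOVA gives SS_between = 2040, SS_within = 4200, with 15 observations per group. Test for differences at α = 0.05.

df_between = 2, df_within = 42. F = MS_between/MS_within = 1020.0/100.0 = 10.2. F_crit ≈ 3.22. Reject H₀. At least one mean differs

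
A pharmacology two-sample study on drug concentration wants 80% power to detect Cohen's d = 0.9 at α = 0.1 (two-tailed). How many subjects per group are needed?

z_{α/2} = 1.645, z_β = Φ⁻¹(0.8) = 0.842. For large effect (d = 0.9): n per group = 2(z_{α/2} + z_β)²/d² = 2(1.645 + 0.842)²/0.9² = 15.3 → 16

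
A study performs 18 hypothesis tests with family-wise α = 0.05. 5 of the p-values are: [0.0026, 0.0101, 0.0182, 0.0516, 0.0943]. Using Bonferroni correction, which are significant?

Bonferroni α = 0.05/18 = 0.00278. Significant p-values: [0.0026]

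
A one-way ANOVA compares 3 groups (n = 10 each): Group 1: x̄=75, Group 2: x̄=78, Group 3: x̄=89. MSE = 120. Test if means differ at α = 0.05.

Grand mean = 80.67. SS_between = 1086.67, MS_between = 543.33. F = 4.528, F_crit ≈ 3.354. Reject H₀.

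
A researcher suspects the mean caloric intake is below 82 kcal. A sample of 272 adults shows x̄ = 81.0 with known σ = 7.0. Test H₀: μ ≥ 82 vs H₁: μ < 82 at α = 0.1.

z = -2.356. Critical value: -1.28. Reject H₀.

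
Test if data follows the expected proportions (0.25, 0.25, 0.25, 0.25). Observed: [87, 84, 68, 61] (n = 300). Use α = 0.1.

Expected: [75.0, 75.0, 75.0, 75.0]. χ² = 6.267. df = 3, critical = 6.251. Reject H₀.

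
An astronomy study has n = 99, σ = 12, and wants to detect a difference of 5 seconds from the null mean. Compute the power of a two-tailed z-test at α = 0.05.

SE = σ/√n = 12/√99 = 1.206. Non-centrality λ = d/SE = 5/1.206 = 4.146. Power ≈ Φ(λ - z_{α/2}) = Φ(4.146 - 1.96) = Φ(2.186) = 0.986.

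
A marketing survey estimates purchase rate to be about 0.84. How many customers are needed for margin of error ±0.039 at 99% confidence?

n = z²p(1-p)/E² = 2.576²×0.84×0.16/0.039² = 586.4 → n = 587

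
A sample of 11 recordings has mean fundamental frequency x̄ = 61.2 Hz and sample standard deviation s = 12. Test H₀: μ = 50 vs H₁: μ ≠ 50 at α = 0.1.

t = (x̄ - μ₀)/(s/√n) = (61.2 - 50)/(12/√11) = 3.096. df = 10, critical t = ±1.812. Reject H₀.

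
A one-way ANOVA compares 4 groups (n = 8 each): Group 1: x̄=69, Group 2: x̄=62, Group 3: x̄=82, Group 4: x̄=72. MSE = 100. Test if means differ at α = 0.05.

Grand mean = 71.25. SS_between = 1654.0, MS_between = 551.33. F = 5.513, F_crit ≈ 2.947. Reject H₀.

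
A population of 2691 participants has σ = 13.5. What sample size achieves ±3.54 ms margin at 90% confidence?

Without FPC: n₀ = (1.645×13.5/3.54)² = 39.354. With FPC: n = n₀N/(n₀+N-1) = 38.8 → n = 39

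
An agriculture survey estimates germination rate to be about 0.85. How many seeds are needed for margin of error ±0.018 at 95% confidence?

n = z²p(1-p)/E² = 1.96²×0.85×0.15/0.018² = 1511.7 → n = 1512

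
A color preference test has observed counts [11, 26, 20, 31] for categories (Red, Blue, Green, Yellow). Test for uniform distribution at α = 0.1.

Expected = 22 each. χ² = Σ(O-E)²/E = 10.091. df = 3, critical value = 6.251. Reject H₀.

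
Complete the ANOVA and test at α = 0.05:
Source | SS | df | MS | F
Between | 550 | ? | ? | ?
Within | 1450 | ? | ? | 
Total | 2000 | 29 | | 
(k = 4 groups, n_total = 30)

df_between = 3, df_within = 26. MS_between = 183.33, MS_within = 55.77. F = 3.287, F_crit ≈ 2.975. Reject H₀.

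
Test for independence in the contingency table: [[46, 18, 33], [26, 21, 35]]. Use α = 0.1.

χ² = 4.621. df = 2, critical = 4.605. Reject H₀. Variables are dependent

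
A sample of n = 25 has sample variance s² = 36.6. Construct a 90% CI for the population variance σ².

df = 24. χ²_{0.05} = 36.415, χ²_{0.95} = 13.848. CI for σ² = ((n-1)s²/χ²_{α/2}, (n-1)s²/χ²_{1-α/2}) = (24·36.6/36.415, 24·36.6/13.848) = (24.12, 63.43)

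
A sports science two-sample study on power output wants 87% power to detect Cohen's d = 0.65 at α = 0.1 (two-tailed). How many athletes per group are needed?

z_{α/2} = 1.645, z_β = Φ⁻¹(0.87) = 1.126. For medium effect (d = 0.65): n per group = 2(z_{α/2} + z_β)²/d² = 2(1.645 + 1.126)²/0.65² = 36.3 → 37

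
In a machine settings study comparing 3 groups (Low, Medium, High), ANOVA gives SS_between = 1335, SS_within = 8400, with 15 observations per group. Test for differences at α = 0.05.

df_between = 2, df_within = 42. F = MS_between/MS_within = 667.5/200.0 = 3.337. F_crit ≈ 3.22. Reject H₀. At least one mean differs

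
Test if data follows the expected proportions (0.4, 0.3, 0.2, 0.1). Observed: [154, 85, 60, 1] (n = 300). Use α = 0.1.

Expected: [120.0, 90.0, 60.0, 30.0]. χ² = 37.944. df = 3, critical = 6.251. Reject H₀.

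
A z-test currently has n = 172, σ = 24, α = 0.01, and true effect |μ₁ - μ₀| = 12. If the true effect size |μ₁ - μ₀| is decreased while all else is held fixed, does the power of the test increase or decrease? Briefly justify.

Power decreases: a smaller true effect decreases the non-centrality λ = |μ₁ - μ₀|/(σ/√n).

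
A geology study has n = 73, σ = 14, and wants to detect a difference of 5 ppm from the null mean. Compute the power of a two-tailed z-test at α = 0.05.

SE = σ/√n = 14/√73 = 1.639. Non-centrality λ = d/SE = 5/1.639 = 3.051. Power ≈ Φ(λ - z_{α/2}) = Φ(3.051 - 1.96) = Φ(1.091) = 0.862.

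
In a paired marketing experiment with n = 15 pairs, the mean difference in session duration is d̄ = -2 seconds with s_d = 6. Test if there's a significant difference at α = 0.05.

t = d̄/(s_d/√n) = -2/(6/√15) = -1.291. df = 14, critical t = ±2.145. Fail to reject H₀.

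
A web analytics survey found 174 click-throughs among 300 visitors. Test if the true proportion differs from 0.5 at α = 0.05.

p̂ = 0.58, p₀ = 0.5. z = (p̂ - p₀)/√(p₀(1-p₀)/n) = 2.771. Critical: ±1.96. Reject H₀.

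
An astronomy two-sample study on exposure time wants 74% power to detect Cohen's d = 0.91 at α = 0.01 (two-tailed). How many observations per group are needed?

z_{α/2} = 2.576, z_β = Φ⁻¹(0.74) = 0.643. For large effect (d = 0.91): n per group = 2(z_{α/2} + z_β)²/d² = 2(2.576 + 0.643)²/0.91² = 25.03 → 26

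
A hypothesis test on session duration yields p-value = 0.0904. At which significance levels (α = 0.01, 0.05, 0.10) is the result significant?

p = 0.0904. Significant at: α = 0.1.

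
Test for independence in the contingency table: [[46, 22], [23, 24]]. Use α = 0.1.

χ² = 4.054. df = 1, critical = 2.706. Reject H₀. Variables are dependent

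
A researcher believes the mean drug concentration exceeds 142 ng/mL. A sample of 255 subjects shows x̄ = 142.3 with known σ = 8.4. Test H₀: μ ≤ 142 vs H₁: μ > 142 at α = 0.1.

z = 0.57. Critical value: 1.28. Fail to reject H₀.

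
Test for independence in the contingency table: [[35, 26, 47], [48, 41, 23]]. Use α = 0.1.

χ² = 13.555. df = 2, critical = 4.605. Reject H₀. Variables are dependent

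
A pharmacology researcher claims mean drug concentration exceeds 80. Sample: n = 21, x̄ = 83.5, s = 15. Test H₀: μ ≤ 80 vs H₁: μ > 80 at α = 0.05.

t = (83.5 - 80)/(15/√21) = 1.069, df = 20. Critical t = 1.725. Fail to reject H₀.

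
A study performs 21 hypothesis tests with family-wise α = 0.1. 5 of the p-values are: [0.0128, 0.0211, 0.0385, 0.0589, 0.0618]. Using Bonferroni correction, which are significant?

Bonferroni α = 0.1/21 = 0.00476. None of the given p-values are significant.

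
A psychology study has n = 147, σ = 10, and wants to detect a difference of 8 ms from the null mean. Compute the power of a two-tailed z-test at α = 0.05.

SE = σ/√n = 10/√147 = 0.825. Non-centrality λ = d/SE = 8/0.825 = 9.699. Power ≈ Φ(λ - z_{α/2}) = Φ(9.699 - 1.96) = Φ(7.739) = 1.0.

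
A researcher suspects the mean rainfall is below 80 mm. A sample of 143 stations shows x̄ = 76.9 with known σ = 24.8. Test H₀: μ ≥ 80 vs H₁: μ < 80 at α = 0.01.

z = -1.495. Critical value: -2.33. Fail to reject H₀.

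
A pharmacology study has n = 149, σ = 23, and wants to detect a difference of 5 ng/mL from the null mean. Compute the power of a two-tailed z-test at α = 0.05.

SE = σ/√n = 23/√149 = 1.884. Non-centrality λ = d/SE = 5/1.884 = 2.654. Power ≈ Φ(λ - z_{α/2}) = Φ(2.654 - 1.96) = Φ(0.694) = 0.756.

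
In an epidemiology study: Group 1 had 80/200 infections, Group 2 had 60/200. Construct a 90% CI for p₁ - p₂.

p̂₁ = 0.4, p̂₂ = 0.3. Difference = 0.1. CI = (0.022, 0.178)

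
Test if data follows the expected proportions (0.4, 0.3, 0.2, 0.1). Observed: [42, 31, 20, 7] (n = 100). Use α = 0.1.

Expected: [40.0, 30.0, 20.0, 10.0]. χ² = 1.033. df = 3, critical = 6.251. Fail to reject H₀.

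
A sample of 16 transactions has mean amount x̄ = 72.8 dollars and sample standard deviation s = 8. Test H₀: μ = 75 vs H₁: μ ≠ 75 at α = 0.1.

t = (x̄ - μ₀)/(s/√n) = (72.8 - 75)/(8/√16) = -1.1. df = 15, critical t = ±1.753. Fail to reject H₀.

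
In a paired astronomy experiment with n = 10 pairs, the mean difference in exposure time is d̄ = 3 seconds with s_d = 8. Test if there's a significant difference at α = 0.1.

t = d̄/(s_d/√n) = 3/(8/√10) = 1.186. df = 9, critical t = ±1.833. Fail to reject H₀.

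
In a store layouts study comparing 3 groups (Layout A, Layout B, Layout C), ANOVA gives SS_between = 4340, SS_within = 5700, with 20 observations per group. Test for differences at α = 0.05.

df_between = 2, df_within = 57. F = MS_between/MS_within = 2170.0/100.0 = 21.7. F_crit ≈ 3.159. Reject H₀. At least one mean differs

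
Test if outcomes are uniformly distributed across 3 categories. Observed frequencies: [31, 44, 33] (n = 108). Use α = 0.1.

Expected = 36 each. χ² = Σ(O-E)²/E = 2.722. df = 2, critical value = 4.605. Fail to reject H₀.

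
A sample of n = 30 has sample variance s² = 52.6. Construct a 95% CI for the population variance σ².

df = 29. χ²_{0.025} = 45.722, χ²_{0.975} = 16.047. CI for σ² = ((n-1)s²/χ²_{α/2}, (n-1)s²/χ²_{1-α/2}) = (29·52.6/45.722, 29·52.6/16.047) = (33.36, 95.06)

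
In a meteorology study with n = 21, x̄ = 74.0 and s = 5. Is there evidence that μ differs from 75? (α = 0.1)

t = (x̄ - μ₀)/(s/√n) = (74.0 - 75)/(5/√21) = -0.917. df = 20, critical t = ±1.725. Fail to reject H₀.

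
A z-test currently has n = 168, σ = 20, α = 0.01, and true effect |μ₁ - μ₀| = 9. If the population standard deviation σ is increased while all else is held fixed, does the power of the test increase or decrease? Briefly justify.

Power decreases: a larger σ inflates the standard error σ/√n, pulling the sampling distribution under H₁ back toward the critical value.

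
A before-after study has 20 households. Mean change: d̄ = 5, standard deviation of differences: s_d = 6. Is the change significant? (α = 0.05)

t = d̄/(s_d/√n) = 5/(6/√20) = 3.727. df = 19, critical t = ±2.093. Reject H₀.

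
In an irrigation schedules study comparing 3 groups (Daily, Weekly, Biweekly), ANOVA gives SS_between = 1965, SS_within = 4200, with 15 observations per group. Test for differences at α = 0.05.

df_between = 2, df_within = 42. F = MS_between/MS_within = 982.5/100.0 = 9.825. F_crit ≈ 3.22. Reject H₀. At least one mean differs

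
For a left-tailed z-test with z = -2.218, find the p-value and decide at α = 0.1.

p = P(Z < -2.218) = Φ(-2.218) ≈ 0.0133. Since p < 0.1, reject H₀ (significant) at α = 0.1.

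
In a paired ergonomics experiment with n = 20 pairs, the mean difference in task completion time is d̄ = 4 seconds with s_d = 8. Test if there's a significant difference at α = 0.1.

t = d̄/(s_d/√n) = 4/(8/√20) = 2.236. df = 19, critical t = ±1.729. Reject H₀.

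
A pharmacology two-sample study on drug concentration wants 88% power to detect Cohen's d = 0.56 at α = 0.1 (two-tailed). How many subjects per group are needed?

z_{α/2} = 1.645, z_β = Φ⁻¹(0.88) = 1.175. For medium effect (d = 0.56): n per group = 2(z_{α/2} + z_β)²/d² = 2(1.645 + 1.175)²/0.56² = 50.7 → 51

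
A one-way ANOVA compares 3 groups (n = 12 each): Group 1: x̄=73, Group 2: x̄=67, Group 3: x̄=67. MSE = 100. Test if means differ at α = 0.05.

Grand mean = 69.0. SS_between = 288.0, MS_between = 144.0. F = 1.44, F_crit ≈ 3.285. Fail to reject H₀.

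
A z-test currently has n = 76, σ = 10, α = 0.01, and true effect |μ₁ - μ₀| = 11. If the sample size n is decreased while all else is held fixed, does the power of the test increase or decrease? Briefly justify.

Power decreases: a smaller n inflates the standard error σ/√n, pulling the sampling distribution under H₁ back toward the critical value.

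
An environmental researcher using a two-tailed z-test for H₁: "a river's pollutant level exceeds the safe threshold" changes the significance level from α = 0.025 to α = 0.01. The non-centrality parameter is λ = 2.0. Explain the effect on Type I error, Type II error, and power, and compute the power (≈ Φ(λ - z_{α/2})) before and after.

Decreasing α from 0.025 to 0.01:
• Type I error rate decreases (α is the Type I rate by definition).
• Critical value moves from z_{α/2} = 2.241 to 2.576, so power = Φ(λ - z_{α/2}) goes from Φ(2.0 - 2.241) = 0.405 to Φ(2.0 - 2.576) = 0.282.
• Type II error rate β = 1 - power therefore increases (0.595 → 0.718).
Appropriate when false positives are costly — here, shutting down a compliant factory unnecessarily.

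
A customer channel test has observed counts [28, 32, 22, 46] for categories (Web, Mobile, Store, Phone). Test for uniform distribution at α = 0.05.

Expected = 32 each. χ² = Σ(O-E)²/E = 9.75. df = 3, critical value = 7.815. Reject H₀.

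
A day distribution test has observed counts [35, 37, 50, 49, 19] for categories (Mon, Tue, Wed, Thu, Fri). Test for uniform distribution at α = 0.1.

Expected = 38 each. χ² = Σ(O-E)²/E = 16.737. df = 4, critical value = 7.779. Reject H₀.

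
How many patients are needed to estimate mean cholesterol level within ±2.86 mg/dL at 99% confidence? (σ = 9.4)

n = (z*σ/E)² = (2.576×9.4/2.86)² = 71.7 → n = 72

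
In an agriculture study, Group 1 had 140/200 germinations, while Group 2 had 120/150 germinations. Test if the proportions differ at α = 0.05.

p̂₁ = 0.7, p̂₂ = 0.8, pooled p̂ = 0.743. z = -2.118. Critical: ±1.96. Reject H₀.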